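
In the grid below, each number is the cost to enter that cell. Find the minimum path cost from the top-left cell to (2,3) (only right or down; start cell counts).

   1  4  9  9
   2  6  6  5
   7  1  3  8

21

Cheapest: (0,0) (1,0) (1,1) (2,1) (2,2) (2,3)
  1 + 2 + 6 + 1 + 3 + 8 = 21
(Top row then right column would cost 36.)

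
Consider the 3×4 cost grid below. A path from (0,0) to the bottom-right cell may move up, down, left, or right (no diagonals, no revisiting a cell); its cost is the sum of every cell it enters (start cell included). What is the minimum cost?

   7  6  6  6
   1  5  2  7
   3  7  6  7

28

One optimal route is [0,0] → [1,0] → [1,1] → [1,2] → [2,2] → [2,3].
Its cost is 7 + 1 + 5 + 2 + 6 + 7 = 28.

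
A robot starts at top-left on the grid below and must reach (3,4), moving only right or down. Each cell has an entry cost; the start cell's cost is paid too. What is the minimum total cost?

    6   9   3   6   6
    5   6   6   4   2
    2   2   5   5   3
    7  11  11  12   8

One optimal route is r0c0→r1c0→r2c0→r2c1→r2c2→r2c3→r2c4→r3c4.
Its cost is 6 + 5 + 2 + 2 + 5 + 5 + 3 + 8 = 36.
For comparison, the top-then-right route costs 43.

36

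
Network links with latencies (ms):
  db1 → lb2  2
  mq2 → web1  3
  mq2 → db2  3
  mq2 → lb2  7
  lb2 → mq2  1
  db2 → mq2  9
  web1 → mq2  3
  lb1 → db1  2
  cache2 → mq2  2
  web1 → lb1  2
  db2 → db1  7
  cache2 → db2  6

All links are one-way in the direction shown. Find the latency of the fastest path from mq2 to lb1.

5

Routes from mq2 to lb1:
mq2-web1-lb1: 3 + 2 = 5
Shortest: 5 ms.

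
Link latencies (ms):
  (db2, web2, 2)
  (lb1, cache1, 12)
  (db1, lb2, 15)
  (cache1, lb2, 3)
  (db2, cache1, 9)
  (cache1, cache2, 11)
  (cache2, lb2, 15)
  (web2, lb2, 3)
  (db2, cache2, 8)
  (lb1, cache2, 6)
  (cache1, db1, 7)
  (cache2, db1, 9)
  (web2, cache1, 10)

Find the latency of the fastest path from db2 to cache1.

8

A few of the db2→cache1 routes:
db2 - web2 - lb2 - cache1: 2 + 3 + 3 = 8
db2 - cache1: 9
db2 - web2 - cache1: 2 + 10 = 12
db2 - cache2 - cache1: 8 + 11 = 19
Best route has total 8 ms.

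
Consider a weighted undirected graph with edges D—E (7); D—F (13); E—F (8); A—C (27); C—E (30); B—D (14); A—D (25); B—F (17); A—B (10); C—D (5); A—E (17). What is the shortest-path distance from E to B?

21

Checking several routes:
E - D - B: 7 + 14 = 21
E - F - D - B: 8 + 13 + 14 = 35
E - A - B: 17 + 10 = 27
E - F - B: 8 + 17 = 25
Best route has total 21.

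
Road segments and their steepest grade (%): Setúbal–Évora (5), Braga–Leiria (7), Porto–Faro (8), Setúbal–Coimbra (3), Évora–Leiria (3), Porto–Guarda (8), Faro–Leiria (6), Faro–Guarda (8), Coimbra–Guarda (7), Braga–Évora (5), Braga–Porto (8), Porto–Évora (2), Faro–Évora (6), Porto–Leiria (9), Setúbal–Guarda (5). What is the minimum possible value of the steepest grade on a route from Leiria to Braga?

A few of the Leiria→Braga routes:
Leiria - Évora - Braga: max(3, 5) = 5
Leiria - Évora - Porto - Braga: max(3, 2, 8) = 8
Leiria - Braga: max(7) = 7
Leiria - Faro - Évora - Braga: max(6, 6, 5) = 6
The minimum achievable maximum is 5%.

5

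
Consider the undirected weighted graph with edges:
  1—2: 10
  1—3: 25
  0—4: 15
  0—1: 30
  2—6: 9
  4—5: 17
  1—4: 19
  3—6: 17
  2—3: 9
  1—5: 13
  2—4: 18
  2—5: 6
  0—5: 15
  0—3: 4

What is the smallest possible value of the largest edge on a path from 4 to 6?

Some routes from 4 to 6:
4 - 0 - 3 - 2 - 6: max(15, 4, 9, 9) = 15
4 - 0 - 5 - 2 - 6: max(15, 15, 6, 9) = 15
4 - 5 - 0 - 3 - 6: max(17, 15, 4, 17) = 17
4 - 0 - 5 - 1 - 2 - 6: max(15, 15, 13, 10, 9) = 15
Best route has worst link 15.

15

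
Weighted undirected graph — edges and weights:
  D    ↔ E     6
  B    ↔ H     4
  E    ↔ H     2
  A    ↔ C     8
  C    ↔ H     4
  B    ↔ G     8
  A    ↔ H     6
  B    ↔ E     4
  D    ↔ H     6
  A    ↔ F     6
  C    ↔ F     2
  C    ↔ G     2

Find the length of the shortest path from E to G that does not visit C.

12

Routes from E to G avoiding C:
E -> D -> H -> B -> G: 6 + 6 + 4 + 8 = 24
E -> B -> G: 4 + 8 = 12
E -> H -> B -> G: 2 + 4 + 8 = 14
Shortest: 12.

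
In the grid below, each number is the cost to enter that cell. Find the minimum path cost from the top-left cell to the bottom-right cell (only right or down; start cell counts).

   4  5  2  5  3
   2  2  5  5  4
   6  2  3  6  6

25

One optimal route is [0,0] → [1,0] → [1,1] → [2,1] → [2,2] → [2,3] → [2,4].
Its cost is 4 + 2 + 2 + 2 + 3 + 6 + 6 = 25.
For comparison, the top-then-right route costs 29.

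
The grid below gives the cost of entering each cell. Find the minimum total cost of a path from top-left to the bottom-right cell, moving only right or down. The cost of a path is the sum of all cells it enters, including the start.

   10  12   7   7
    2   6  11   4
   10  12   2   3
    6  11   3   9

43

One optimal route is (0,0) → (1,0) → (1,1) → (1,2) → (2,2) → (2,3) → (3,3).
Its cost is 10 + 2 + 6 + 11 + 2 + 3 + 9 = 43.
For comparison, the top-then-right route costs 52.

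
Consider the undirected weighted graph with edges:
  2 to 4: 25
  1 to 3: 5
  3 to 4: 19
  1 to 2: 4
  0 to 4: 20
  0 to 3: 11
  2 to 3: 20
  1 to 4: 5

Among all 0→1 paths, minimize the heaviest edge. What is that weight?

Checking several routes:
0 - 3 - 2 - 1: max(11, 20, 4) = 20
0 - 4 - 3 - 2 - 1: max(20, 19, 20, 4) = 20
0 - 3 - 4 - 1: max(11, 19, 5) = 19
0 - 3 - 1: max(11, 5) = 11
0 - 4 - 3 - 1: max(20, 19, 5) = 20
Best route has worst link 11.

11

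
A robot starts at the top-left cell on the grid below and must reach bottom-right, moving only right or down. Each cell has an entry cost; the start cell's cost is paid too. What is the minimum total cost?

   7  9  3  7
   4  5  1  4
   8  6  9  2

23

One optimal route is [0,0]→[1,0]→[1,1]→[1,2]→[1,3]→[2,3].
Its cost is 7 + 4 + 5 + 1 + 4 + 2 = 23.
(Top row then right column would cost 32.)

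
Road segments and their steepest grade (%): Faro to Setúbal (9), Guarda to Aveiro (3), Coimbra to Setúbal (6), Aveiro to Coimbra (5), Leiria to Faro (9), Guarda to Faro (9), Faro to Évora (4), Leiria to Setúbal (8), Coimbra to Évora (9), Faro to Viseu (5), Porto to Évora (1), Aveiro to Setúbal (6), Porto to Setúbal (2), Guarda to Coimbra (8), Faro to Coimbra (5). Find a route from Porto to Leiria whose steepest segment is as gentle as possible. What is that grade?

Checking several routes:
Porto-Évora-Faro-Coimbra-Aveiro-Setúbal-Leiria: max(1, 4, 5, 5, 6, 8) = 8
Porto-Setúbal-Leiria: max(2, 8) = 8
Porto-Évora-Faro-Coimbra-Setúbal-Leiria: max(1, 4, 5, 6, 8) = 8
Smallest bottleneck: 8%.

8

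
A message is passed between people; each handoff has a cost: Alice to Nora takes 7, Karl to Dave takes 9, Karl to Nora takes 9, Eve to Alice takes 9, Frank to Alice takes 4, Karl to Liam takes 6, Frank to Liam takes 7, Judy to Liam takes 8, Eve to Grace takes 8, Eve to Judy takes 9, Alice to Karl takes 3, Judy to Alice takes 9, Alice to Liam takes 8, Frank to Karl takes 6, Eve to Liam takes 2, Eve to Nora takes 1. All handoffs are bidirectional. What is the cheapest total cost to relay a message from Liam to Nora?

Some routes from Liam to Nora:
Liam-Alice-Nora: 8 + 7 = 15
Liam-Karl-Nora: 6 + 9 = 15
Liam-Eve-Nora: 2 + 1 = 3
The minimum is 3.

3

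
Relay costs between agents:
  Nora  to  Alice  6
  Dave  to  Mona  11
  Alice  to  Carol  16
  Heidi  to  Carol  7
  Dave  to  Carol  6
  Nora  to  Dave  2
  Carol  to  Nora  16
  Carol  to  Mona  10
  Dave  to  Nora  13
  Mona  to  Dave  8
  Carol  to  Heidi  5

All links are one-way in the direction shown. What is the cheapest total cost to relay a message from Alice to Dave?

Paths from Alice to Dave:
Alice → Carol → Mona → Dave: 16 + 10 + 8 = 34
Alice → Carol → Nora → Dave: 16 + 16 + 2 = 34
Best route has total 34.

34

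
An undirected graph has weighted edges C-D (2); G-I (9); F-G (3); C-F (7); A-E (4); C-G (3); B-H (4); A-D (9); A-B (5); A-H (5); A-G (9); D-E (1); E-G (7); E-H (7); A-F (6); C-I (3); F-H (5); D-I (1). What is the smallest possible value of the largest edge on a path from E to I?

1

A few of the E→I routes:
E-D-C-I: max(1, 2, 3) = 3
E-A-H-F-G-C-I: max(4, 5, 5, 3, 3, 3) = 5
E-A-B-H-F-G-C-I: max(4, 5, 4, 5, 3, 3, 3) = 5
E-A-B-H-F-G-C-D-I: max(4, 5, 4, 5, 3, 3, 2, 1) = 5
E-D-I: max(1, 1) = 1
Best route has worst link 1.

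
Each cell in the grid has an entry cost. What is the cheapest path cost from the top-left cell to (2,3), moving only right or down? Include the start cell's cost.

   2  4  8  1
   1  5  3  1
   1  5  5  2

14

One optimal route is (0,0) -> (1,0) -> (1,1) -> (1,2) -> (1,3) -> (2,3).
Its cost is 2 + 1 + 5 + 3 + 1 + 2 = 14.
(Top row then right column would cost 18.)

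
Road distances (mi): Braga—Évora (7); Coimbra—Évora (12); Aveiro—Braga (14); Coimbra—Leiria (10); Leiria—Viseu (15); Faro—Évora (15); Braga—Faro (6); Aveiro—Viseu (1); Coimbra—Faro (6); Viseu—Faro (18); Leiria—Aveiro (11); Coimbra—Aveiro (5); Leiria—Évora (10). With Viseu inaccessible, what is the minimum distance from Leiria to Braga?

17

Some routes from Leiria to Braga avoiding Viseu:
Leiria-Coimbra-Aveiro-Braga: 10 + 5 + 14 = 29
Leiria-Coimbra-Évora-Braga: 10 + 12 + 7 = 29
Leiria-Aveiro-Coimbra-Faro-Braga: 11 + 5 + 6 + 6 = 28
Leiria-Évora-Braga: 10 + 7 = 17
Leiria-Coimbra-Faro-Braga: 10 + 6 + 6 = 22
Leiria-Aveiro-Braga: 11 + 14 = 25
Best route has total 17 mi.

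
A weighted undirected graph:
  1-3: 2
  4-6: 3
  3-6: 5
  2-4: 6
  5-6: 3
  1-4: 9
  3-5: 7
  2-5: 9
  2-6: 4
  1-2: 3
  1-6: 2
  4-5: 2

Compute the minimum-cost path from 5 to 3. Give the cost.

7

A few of the 5→3 routes:
5 - 3: 7
5 - 6 - 1 - 3: 3 + 2 + 2 = 7
5 - 6 - 3: 3 + 5 = 8
The minimum is 7.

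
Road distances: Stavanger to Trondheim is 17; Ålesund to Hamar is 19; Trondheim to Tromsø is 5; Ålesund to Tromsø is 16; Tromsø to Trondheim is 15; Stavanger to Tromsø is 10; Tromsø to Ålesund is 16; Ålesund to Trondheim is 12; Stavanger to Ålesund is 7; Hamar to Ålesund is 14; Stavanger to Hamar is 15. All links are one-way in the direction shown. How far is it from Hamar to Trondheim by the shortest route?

26

Routes from Hamar to Trondheim:
Hamar-Ålesund-Trondheim: 14 + 12 = 26
Hamar-Ålesund-Tromsø-Trondheim: 14 + 16 + 15 = 45
Shortest: 26.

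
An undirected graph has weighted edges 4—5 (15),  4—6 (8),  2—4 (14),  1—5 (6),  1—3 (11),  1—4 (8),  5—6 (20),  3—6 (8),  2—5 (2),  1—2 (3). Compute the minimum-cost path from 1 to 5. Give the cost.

5

Some routes from 1 to 5:
1→4→5: 8 + 15 = 23
1→5: 6
1→2→5: 3 + 2 = 5
1→4→2→5: 8 + 14 + 2 = 24
1→2→4→5: 3 + 14 + 15 = 32
The minimum is 5.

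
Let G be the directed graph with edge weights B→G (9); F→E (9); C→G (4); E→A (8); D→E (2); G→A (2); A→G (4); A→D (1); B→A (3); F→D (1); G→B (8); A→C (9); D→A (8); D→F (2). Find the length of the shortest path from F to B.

A few of the F→B routes:
F → D → E → A → C → G → B: 1 + 2 + 8 + 9 + 4 + 8 = 32
F → D → E → A → G → B: 1 + 2 + 8 + 4 + 8 = 23
F → D → A → C → G → B: 1 + 8 + 9 + 4 + 8 = 30
F → E → A → G → B: 9 + 8 + 4 + 8 = 29
F → D → A → G → B: 1 + 8 + 4 + 8 = 21
The minimum is 21.

21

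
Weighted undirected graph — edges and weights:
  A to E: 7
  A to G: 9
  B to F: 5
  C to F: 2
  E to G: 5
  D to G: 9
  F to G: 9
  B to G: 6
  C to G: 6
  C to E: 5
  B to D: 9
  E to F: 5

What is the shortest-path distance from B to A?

15

Checking several routes:
B→F→E→A: 5 + 5 + 7 = 17
B→F→C→E→A: 5 + 2 + 5 + 7 = 19
B→G→A: 6 + 9 = 15
B→G→E→A: 6 + 5 + 7 = 18
The minimum is 15.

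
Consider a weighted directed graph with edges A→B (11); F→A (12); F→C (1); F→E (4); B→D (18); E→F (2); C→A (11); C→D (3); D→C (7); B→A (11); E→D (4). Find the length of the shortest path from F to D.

4

Paths from F to D:
F→C→D: 1 + 3 = 4
F→C→A→B→D: 1 + 11 + 11 + 18 = 41
F→A→B→D: 12 + 11 + 18 = 41
F→E→D: 4 + 4 = 8
Shortest: 4.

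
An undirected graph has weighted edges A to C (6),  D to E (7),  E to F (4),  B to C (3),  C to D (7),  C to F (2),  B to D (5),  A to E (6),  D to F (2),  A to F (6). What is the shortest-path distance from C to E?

6

A few of the C→E routes:
C → F → E: 2 + 4 = 6
C → A → E: 6 + 6 = 12
C → D → F → E: 7 + 2 + 4 = 13
C → F → D → E: 2 + 2 + 7 = 11
Best route has total 6.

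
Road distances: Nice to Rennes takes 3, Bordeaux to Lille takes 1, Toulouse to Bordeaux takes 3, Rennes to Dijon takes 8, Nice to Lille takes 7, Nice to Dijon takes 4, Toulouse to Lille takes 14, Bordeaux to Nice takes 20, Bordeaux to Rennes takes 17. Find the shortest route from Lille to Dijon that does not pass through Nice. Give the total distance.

Routes from Lille to Dijon avoiding Nice:
Lille→Bordeaux→Rennes→Dijon: 1 + 17 + 8 = 26
Lille→Toulouse→Bordeaux→Rennes→Dijon: 14 + 3 + 17 + 8 = 42
Best route has total 26.

26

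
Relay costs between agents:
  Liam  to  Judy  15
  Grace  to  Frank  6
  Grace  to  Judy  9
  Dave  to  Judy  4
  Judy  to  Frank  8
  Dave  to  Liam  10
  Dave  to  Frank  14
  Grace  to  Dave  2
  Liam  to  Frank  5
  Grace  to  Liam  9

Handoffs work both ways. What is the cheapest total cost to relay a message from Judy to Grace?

Comparing a few candidate routes:
Judy -> Frank -> Grace: 8 + 6 = 14
Judy -> Dave -> Grace: 4 + 2 = 6
Judy -> Grace: 9
Judy -> Frank -> Liam -> Grace: 8 + 5 + 9 = 22
The minimum is 6.

6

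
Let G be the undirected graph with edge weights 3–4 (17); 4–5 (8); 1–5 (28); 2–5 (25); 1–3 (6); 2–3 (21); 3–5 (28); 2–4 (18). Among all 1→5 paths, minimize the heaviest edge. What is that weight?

A few of the 1→5 routes:
1→5: max(28) = 28
1→3→2→4→5: max(6, 21, 18, 8) = 21
1→3→2→5: max(6, 21, 25) = 25
1→3→4→5: max(6, 17, 8) = 17
1→3→4→2→5: max(6, 17, 18, 25) = 25
Best route has worst link 17.

17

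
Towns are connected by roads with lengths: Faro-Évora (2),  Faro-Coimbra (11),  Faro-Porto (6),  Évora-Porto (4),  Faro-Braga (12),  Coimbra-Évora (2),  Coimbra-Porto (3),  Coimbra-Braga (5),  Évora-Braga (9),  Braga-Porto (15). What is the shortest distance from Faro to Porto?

6

Checking several routes:
Faro-Porto: 6
Faro-Évora-Braga-Coimbra-Porto: 2 + 9 + 5 + 3 = 19
Faro-Évora-Coimbra-Porto: 2 + 2 + 3 = 7
Faro-Évora-Porto: 2 + 4 = 6
Faro-Coimbra-Évora-Porto: 11 + 2 + 4 = 17
Faro-Coimbra-Porto: 11 + 3 = 14
The minimum is 6.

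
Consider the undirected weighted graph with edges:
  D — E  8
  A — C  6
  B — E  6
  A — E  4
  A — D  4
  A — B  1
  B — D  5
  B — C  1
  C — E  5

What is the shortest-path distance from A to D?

Checking several routes:
A → E → D: 4 + 8 = 12
A → D: 4
A → E → B → D: 4 + 6 + 5 = 15
A → B → D: 1 + 5 = 6
A → C → B → D: 6 + 1 + 5 = 12
Shortest: 4.

4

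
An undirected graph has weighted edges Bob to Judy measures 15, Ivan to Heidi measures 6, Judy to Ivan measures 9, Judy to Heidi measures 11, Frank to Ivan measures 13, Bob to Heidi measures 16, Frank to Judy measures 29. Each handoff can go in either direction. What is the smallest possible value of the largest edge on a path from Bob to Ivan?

Checking several routes:
Bob -> Judy -> Heidi -> Ivan: max(15, 11, 6) = 15
Bob -> Judy -> Ivan: max(15, 9) = 15
Bob -> Judy -> Frank -> Ivan: max(15, 29, 13) = 29
Bob -> Heidi -> Ivan: max(16, 6) = 16
Bob -> Heidi -> Judy -> Ivan: max(16, 11, 9) = 16
Best route has worst link 15.

15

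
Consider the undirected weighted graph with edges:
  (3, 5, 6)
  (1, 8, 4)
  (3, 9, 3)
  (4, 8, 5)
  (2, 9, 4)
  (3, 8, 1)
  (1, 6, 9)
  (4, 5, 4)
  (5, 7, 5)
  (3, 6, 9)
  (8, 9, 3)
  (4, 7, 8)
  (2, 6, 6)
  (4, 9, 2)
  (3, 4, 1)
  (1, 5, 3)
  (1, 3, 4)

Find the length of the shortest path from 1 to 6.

Checking several routes:
1 → 3 → 4 → 9 → 2 → 6: 4 + 1 + 2 + 4 + 6 = 17
1 → 3 → 9 → 2 → 6: 4 + 3 + 4 + 6 = 17
1 → 6: 9
1 → 8 → 9 → 2 → 6: 4 + 3 + 4 + 6 = 17
1 → 3 → 6: 4 + 9 = 13
1 → 8 → 3 → 6: 4 + 1 + 9 = 14
Shortest: 9.

9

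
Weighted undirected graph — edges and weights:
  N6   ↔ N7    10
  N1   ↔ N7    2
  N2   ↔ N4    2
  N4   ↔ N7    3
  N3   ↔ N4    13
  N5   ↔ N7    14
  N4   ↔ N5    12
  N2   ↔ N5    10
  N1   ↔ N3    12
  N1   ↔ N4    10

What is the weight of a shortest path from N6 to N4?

13

Routes from N6 to N4:
N6 → N7 → N5 → N2 → N4: 10 + 14 + 10 + 2 = 36
N6 → N7 → N4: 10 + 3 = 13
N6 → N7 → N5 → N4: 10 + 14 + 12 = 36
N6 → N7 → N1 → N4: 10 + 2 + 10 = 22
N6 → N7 → N1 → N3 → N4: 10 + 2 + 12 + 13 = 37
Shortest: 13.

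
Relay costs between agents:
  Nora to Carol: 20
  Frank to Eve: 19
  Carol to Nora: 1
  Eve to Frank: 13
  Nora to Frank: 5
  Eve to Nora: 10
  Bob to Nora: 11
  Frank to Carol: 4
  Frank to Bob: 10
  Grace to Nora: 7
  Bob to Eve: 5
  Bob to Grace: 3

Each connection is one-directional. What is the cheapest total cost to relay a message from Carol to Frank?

6

Paths from Carol to Frank:
Carol → Nora → Frank: 1 + 5 = 6
Shortest: 6.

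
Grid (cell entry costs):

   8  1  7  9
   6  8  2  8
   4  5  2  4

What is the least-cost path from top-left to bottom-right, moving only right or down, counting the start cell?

24

Take r0c0 -> r0c1 -> r0c2 -> r1c2 -> r2c2 -> r2c3 for a total of 8 + 1 + 7 + 2 + 2 + 4 = 24.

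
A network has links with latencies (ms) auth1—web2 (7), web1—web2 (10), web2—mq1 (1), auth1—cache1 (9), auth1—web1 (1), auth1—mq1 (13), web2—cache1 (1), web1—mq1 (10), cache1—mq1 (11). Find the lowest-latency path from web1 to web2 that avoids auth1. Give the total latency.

Candidate routes:
web1-mq1-web2: 10 + 1 = 11
web1-web2: 10
web1-mq1-cache1-web2: 10 + 11 + 1 = 22
Best route has total 10 ms.

10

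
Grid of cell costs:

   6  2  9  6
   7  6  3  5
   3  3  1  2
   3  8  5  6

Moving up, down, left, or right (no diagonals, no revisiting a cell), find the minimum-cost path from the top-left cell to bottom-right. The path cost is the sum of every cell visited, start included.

Cheapest: r0c0 -> r0c1 -> r1c1 -> r1c2 -> r2c2 -> r2c3 -> r3c3
  6 + 2 + 6 + 3 + 1 + 2 + 6 = 26

26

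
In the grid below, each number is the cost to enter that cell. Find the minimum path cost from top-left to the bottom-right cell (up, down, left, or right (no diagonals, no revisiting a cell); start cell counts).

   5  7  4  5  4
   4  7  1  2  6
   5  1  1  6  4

26

Path r0c0 r1c0 r2c0 r2c1 r2c2 r2c3 r2c4: 5 + 4 + 5 + 1 + 1 + 6 + 4 = 26.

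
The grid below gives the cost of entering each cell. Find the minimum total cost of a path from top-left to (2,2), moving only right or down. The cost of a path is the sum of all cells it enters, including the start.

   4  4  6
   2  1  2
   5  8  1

10

Best path: [0,0]→[1,0]→[1,1]→[1,2]→[2,2]
Cost: 4 + 2 + 1 + 2 + 1 = 10
(Top row then right column would cost 17.)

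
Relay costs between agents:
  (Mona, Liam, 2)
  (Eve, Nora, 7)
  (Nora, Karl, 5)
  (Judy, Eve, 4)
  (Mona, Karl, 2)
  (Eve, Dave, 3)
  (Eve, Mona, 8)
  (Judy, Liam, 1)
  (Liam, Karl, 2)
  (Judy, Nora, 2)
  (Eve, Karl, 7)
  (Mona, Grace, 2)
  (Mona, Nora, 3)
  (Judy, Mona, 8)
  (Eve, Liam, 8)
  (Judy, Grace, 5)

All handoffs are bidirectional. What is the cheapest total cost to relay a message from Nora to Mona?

3

Checking several routes:
Nora-Judy-Liam-Karl-Mona: 2 + 1 + 2 + 2 = 7
Nora-Judy-Liam-Mona: 2 + 1 + 2 = 5
Nora-Mona: 3
Best route has total 3.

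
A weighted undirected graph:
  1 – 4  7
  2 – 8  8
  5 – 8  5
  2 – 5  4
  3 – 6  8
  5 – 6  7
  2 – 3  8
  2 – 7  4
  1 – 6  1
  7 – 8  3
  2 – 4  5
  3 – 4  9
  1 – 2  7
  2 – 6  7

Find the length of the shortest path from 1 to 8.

Comparing a few candidate routes:
1 -> 6 -> 5 -> 8: 1 + 7 + 5 = 13
1 -> 2 -> 5 -> 8: 7 + 4 + 5 = 16
1 -> 6 -> 2 -> 7 -> 8: 1 + 7 + 4 + 3 = 15
1 -> 2 -> 8: 7 + 8 = 15
1 -> 2 -> 7 -> 8: 7 + 4 + 3 = 14
1 -> 6 -> 2 -> 8: 1 + 7 + 8 = 16
Best route has total 13.

13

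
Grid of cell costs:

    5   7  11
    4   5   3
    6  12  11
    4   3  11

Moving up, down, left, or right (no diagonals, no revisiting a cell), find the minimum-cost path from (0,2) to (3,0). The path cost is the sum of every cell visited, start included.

Take (0,2) (1,2) (1,1) (1,0) (2,0) (3,0) for a total of 11 + 3 + 5 + 4 + 6 + 4 = 33.

33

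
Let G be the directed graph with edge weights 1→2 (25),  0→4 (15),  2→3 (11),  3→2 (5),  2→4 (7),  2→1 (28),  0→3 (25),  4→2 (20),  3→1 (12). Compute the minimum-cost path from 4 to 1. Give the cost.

Paths from 4 to 1:
4 → 2 → 1: 20 + 28 = 48
4 → 2 → 3 → 1: 20 + 11 + 12 = 43
Shortest: 43.

43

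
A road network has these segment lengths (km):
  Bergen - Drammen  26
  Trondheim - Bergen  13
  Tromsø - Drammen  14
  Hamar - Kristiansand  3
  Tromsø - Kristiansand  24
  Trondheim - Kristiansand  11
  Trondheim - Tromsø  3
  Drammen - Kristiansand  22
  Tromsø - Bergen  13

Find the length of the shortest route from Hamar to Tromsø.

17

Some routes from Hamar to Tromsø:
Hamar → Kristiansand → Trondheim → Tromsø: 3 + 11 + 3 = 17
Hamar → Kristiansand → Drammen → Tromsø: 3 + 22 + 14 = 39
Hamar → Kristiansand → Trondheim → Bergen → Tromsø: 3 + 11 + 13 + 13 = 40
Hamar → Kristiansand → Drammen → Bergen → Tromsø: 3 + 22 + 26 + 13 = 64
Hamar → Kristiansand → Tromsø: 3 + 24 = 27
Best route has total 17 km.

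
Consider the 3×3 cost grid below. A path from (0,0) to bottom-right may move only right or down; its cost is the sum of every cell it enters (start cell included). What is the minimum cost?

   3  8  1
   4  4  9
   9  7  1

19

Path [0,0] -> [1,0] -> [1,1] -> [2,1] -> [2,2]: 3 + 4 + 4 + 7 + 1 = 19.
For comparison, the top-then-right route costs 22.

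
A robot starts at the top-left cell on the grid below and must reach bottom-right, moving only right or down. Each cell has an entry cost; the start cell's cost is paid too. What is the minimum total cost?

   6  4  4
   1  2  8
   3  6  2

Take [0,0] -> [1,0] -> [1,1] -> [2,1] -> [2,2] for a total of 6 + 1 + 2 + 6 + 2 = 17.
(Top row then right column would cost 24.)

17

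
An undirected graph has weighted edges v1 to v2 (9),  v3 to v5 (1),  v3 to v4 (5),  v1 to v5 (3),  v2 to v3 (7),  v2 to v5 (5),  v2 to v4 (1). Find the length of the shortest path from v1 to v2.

8

Routes from v1 to v2:
v1 - v2: 9
v1 - v5 - v2: 3 + 5 = 8
v1 - v5 - v3 - v4 - v2: 3 + 1 + 5 + 1 = 10
v1 - v5 - v3 - v2: 3 + 1 + 7 = 11
Best route has total 8.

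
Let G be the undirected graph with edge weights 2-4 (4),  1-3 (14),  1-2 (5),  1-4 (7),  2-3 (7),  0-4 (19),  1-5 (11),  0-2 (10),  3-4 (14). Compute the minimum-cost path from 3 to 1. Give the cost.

A few of the 3→1 routes:
3→4→2→1: 14 + 4 + 5 = 23
3→1: 14
3→2→1: 7 + 5 = 12
3→4→1: 14 + 7 = 21
3→2→4→1: 7 + 4 + 7 = 18
The minimum is 12.

12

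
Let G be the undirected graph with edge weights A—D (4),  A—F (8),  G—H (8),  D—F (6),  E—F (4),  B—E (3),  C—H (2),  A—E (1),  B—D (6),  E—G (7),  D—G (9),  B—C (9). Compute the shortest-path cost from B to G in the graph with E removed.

Candidate routes:
B→C→H→G: 9 + 2 + 8 = 19
B→D→G: 6 + 9 = 15
Best route has total 15.

15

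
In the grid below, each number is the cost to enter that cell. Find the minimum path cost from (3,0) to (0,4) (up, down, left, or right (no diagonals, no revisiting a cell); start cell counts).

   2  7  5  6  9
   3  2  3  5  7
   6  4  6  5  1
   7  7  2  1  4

38

Cheapest: (3,0) (3,1) (3,2) (3,3) (3,4) (2,4) (1,4) (0,4)
  7 + 7 + 2 + 1 + 4 + 1 + 7 + 9 = 38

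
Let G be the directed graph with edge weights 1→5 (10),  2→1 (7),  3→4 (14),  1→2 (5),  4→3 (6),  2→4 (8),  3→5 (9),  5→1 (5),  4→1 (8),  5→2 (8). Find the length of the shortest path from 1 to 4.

Paths from 1 to 4:
1 -> 2 -> 4: 5 + 8 = 13
1 -> 5 -> 2 -> 4: 10 + 8 + 8 = 26
Best route has total 13.

13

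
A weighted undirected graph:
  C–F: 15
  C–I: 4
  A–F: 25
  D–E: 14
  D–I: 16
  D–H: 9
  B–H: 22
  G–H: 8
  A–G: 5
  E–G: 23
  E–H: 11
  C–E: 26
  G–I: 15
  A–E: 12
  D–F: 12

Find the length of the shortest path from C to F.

Some routes from C to F:
C→I→G→H→D→F: 4 + 15 + 8 + 9 + 12 = 48
C→E→D→F: 26 + 14 + 12 = 52
C→F: 15
C→I→G→A→F: 4 + 15 + 5 + 25 = 49
C→I→D→F: 4 + 16 + 12 = 32
Best route has total 15.

15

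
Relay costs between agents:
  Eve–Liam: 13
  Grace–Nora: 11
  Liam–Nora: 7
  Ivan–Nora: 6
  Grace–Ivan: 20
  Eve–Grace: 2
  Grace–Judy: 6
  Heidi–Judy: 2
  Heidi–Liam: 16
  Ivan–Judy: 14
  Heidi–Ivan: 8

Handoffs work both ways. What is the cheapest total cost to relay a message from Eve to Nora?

13

Checking several routes:
Eve→Liam→Nora: 13 + 7 = 20
Eve→Grace→Judy→Heidi→Ivan→Nora: 2 + 6 + 2 + 8 + 6 = 24
Eve→Grace→Nora: 2 + 11 = 13
The minimum is 13.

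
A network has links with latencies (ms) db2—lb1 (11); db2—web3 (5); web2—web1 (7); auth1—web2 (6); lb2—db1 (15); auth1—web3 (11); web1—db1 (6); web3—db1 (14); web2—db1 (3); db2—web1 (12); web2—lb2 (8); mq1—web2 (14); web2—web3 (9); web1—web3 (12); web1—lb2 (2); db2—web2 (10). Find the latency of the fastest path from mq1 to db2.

A few of the mq1→db2 routes:
mq1 - web2 - db1 - web1 - db2: 14 + 3 + 6 + 12 = 35
mq1 - web2 - db2: 14 + 10 = 24
mq1 - web2 - web3 - db2: 14 + 9 + 5 = 28
mq1 - web2 - lb2 - web1 - db2: 14 + 8 + 2 + 12 = 36
mq1 - web2 - web1 - db2: 14 + 7 + 12 = 33
Shortest: 24 ms.

24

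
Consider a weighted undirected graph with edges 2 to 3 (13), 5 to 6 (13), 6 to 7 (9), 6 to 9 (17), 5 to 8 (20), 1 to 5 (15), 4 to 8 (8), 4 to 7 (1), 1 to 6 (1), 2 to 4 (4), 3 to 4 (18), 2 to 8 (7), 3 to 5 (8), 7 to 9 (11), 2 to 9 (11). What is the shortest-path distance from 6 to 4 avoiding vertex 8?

Comparing a few candidate routes:
6-9-7-4: 17 + 11 + 1 = 29
6-9-2-4: 17 + 11 + 4 = 32
6-7-4: 9 + 1 = 10
The minimum is 10.

10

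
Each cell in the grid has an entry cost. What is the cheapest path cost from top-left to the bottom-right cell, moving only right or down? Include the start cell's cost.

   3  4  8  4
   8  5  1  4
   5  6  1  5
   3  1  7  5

24

Take (0,0) -> (0,1) -> (1,1) -> (1,2) -> (2,2) -> (2,3) -> (3,3) for a total of 3 + 4 + 5 + 1 + 1 + 5 + 5 = 24.
For comparison, the top-then-right route costs 33.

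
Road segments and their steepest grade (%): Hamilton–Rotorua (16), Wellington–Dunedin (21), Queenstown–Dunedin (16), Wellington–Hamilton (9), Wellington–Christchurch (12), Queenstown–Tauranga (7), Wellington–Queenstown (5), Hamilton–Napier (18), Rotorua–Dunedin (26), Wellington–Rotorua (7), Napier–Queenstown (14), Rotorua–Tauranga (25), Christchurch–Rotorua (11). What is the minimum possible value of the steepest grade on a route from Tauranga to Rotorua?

7

Some routes from Tauranga to Rotorua:
Tauranga-Queenstown-Napier-Hamilton-Wellington-Christchurch-Rotorua: max(7, 14, 18, 9, 12, 11) = 18
Tauranga-Queenstown-Wellington-Rotorua: max(7, 5, 7) = 7
Tauranga-Queenstown-Wellington-Christchurch-Rotorua: max(7, 5, 12, 11) = 12
Tauranga-Queenstown-Wellington-Hamilton-Rotorua: max(7, 5, 9, 16) = 16
The minimum achievable maximum is 7%.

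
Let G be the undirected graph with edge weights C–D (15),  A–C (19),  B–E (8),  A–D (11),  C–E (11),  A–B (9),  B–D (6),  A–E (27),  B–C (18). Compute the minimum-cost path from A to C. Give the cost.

A few of the A→C routes:
A→B→D→C: 9 + 6 + 15 = 30
A→D→C: 11 + 15 = 26
A→C: 19
A→B→C: 9 + 18 = 27
A→B→E→C: 9 + 8 + 11 = 28
Best route has total 19.

19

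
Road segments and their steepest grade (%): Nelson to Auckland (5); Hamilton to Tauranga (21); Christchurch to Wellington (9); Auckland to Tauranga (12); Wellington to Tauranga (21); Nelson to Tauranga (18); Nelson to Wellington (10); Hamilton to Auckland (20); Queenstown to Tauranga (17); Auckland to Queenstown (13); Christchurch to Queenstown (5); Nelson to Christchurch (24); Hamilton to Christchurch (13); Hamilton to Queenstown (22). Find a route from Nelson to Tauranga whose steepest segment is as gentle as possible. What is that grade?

Checking several routes:
Nelson-Auckland-Tauranga: max(5, 12) = 12
Nelson-Auckland-Queenstown-Tauranga: max(5, 13, 17) = 17
Nelson-Wellington-Christchurch-Queenstown-Auckland-Tauranga: max(10, 9, 5, 13, 12) = 13
The minimum achievable maximum is 12%.

12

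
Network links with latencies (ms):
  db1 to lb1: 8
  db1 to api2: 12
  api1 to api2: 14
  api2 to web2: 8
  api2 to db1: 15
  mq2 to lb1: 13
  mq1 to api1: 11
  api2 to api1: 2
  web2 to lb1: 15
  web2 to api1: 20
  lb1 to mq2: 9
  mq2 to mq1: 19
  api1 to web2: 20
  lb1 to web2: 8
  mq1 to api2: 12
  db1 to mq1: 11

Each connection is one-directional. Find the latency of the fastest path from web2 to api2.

Candidate routes:
web2→lb1→mq2→mq1→api2: 15 + 9 + 19 + 12 = 55
web2→api1→api2: 20 + 14 = 34
web2→lb1→mq2→mq1→api1→api2: 15 + 9 + 19 + 11 + 14 = 68
Shortest: 34 ms.

34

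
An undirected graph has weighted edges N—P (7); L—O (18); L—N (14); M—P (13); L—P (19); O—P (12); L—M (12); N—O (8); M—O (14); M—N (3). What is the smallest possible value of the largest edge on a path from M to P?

7

A few of the M→P routes:
M-N-O-P: max(3, 8, 12) = 12
M-N-P: max(3, 7) = 7
M-P: max(13) = 13
Smallest bottleneck: 7.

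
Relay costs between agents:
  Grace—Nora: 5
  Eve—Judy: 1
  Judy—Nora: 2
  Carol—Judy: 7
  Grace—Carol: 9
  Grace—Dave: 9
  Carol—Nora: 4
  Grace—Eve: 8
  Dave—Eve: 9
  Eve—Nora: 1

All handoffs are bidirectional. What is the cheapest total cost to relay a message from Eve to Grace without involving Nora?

Candidate routes:
Eve→Grace: 8
Eve→Dave→Grace: 9 + 9 = 18
Eve→Judy→Carol→Grace: 1 + 7 + 9 = 17
Shortest: 8.

8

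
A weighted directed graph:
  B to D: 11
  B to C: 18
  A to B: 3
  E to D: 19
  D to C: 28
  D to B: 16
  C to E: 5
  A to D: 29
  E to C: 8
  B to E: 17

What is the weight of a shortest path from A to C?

21

A few of the A→C routes:
A→B→C: 3 + 18 = 21
A→D→C: 29 + 28 = 57
A→B→E→C: 3 + 17 + 8 = 28
A→B→D→C: 3 + 11 + 28 = 42
Best route has total 21.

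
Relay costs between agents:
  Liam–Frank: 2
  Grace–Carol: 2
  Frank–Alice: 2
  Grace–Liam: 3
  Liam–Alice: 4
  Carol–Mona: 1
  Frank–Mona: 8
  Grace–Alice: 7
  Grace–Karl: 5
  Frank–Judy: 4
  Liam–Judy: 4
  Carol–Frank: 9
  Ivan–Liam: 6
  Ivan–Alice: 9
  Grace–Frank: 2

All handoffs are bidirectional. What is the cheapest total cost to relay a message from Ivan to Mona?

Comparing a few candidate routes:
Ivan -> Liam -> Frank -> Mona: 6 + 2 + 8 = 16
Ivan -> Liam -> Frank -> Grace -> Carol -> Mona: 6 + 2 + 2 + 2 + 1 = 13
Ivan -> Liam -> Grace -> Carol -> Mona: 6 + 3 + 2 + 1 = 12
Ivan -> Alice -> Frank -> Grace -> Carol -> Mona: 9 + 2 + 2 + 2 + 1 = 16
Shortest: 12.

12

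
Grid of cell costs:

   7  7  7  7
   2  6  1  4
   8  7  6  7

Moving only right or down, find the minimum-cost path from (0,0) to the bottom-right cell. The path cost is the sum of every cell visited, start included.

27

Best path: [0,0] → [1,0] → [1,1] → [1,2] → [1,3] → [2,3]
Cost: 7 + 2 + 6 + 1 + 4 + 7 = 27
For comparison, the top-then-right route costs 39.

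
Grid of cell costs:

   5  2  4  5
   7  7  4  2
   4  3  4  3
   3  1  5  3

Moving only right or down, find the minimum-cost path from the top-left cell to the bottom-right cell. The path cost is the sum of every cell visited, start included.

Best path: (0,0)→(0,1)→(0,2)→(1,2)→(1,3)→(2,3)→(3,3)
Cost: 5 + 2 + 4 + 4 + 2 + 3 + 3 = 23
For comparison, the top-then-right route costs 24.

23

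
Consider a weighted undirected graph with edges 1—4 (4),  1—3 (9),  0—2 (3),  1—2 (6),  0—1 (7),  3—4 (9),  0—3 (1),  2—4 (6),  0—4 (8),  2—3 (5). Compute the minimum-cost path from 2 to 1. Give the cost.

6

A few of the 2→1 routes:
2 → 1: 6
2 → 4 → 1: 6 + 4 = 10
2 → 0 → 1: 3 + 7 = 10
2 → 3 → 0 → 1: 5 + 1 + 7 = 13
2 → 0 → 3 → 1: 3 + 1 + 9 = 13
The minimum is 6.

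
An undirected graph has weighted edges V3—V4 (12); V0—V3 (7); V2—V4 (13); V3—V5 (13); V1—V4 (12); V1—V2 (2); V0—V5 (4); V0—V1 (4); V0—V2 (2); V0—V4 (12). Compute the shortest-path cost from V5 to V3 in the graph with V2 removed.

11

Candidate routes:
V5→V3: 13
V5→V0→V4→V3: 4 + 12 + 12 = 28
V5→V0→V1→V4→V3: 4 + 4 + 12 + 12 = 32
V5→V0→V3: 4 + 7 = 11
Shortest: 11.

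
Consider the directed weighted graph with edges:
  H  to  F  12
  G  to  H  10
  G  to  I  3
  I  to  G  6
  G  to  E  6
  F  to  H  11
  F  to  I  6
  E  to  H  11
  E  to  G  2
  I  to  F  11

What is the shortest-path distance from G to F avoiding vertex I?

22

Candidate routes:
G -> H -> F: 10 + 12 = 22
G -> E -> H -> F: 6 + 11 + 12 = 29
Shortest: 22.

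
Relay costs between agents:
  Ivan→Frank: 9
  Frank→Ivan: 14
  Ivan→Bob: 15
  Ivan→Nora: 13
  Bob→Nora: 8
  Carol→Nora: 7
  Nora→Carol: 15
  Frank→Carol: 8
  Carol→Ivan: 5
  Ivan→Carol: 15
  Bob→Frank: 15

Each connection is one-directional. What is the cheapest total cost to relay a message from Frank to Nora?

15

Paths from Frank to Nora:
Frank → Carol → Nora: 8 + 7 = 15
Frank → Ivan → Bob → Nora: 14 + 15 + 8 = 37
Frank → Ivan → Nora: 14 + 13 = 27
Frank → Carol → Ivan → Nora: 8 + 5 + 13 = 26
Frank → Ivan → Carol → Nora: 14 + 15 + 7 = 36
Frank → Carol → Ivan → Bob → Nora: 8 + 5 + 15 + 8 = 36
The minimum is 15.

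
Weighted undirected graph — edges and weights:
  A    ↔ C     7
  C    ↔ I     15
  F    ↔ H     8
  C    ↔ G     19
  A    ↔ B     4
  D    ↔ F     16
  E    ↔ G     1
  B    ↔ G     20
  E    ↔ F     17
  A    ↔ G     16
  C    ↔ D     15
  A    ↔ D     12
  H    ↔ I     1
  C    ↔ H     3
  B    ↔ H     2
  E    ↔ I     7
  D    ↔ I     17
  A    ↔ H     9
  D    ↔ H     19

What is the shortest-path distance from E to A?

14

Comparing a few candidate routes:
E - I - H - B - A: 7 + 1 + 2 + 4 = 14
E - G - C - A: 1 + 19 + 7 = 27
E - I - H - A: 7 + 1 + 9 = 17
E - G - A: 1 + 16 = 17
E - I - H - C - A: 7 + 1 + 3 + 7 = 18
E - G - B - A: 1 + 20 + 4 = 25
The minimum is 14.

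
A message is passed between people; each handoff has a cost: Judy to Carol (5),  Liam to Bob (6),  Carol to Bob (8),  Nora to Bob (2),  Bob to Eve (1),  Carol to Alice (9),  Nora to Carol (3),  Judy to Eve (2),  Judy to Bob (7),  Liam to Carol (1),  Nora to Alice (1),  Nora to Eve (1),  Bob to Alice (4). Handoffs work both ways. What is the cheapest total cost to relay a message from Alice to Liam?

5

Some routes from Alice to Liam:
Alice → Nora → Carol → Liam: 1 + 3 + 1 = 5
Alice → Nora → Bob → Liam: 1 + 2 + 6 = 9
Alice → Carol → Liam: 9 + 1 = 10
Alice → Nora → Eve → Bob → Liam: 1 + 1 + 1 + 6 = 9
Alice → Nora → Eve → Judy → Carol → Liam: 1 + 1 + 2 + 5 + 1 = 10
The minimum is 5.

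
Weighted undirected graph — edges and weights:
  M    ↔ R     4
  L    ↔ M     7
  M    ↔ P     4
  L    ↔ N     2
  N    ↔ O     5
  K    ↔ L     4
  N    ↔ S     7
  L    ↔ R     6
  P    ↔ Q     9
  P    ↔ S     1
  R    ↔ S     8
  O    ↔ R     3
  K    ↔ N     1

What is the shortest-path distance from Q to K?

Some routes from Q to K:
Q→P→M→L→N→K: 9 + 4 + 7 + 2 + 1 = 23
Q→P→S→N→K: 9 + 1 + 7 + 1 = 18
Q→P→M→R→L→N→K: 9 + 4 + 4 + 6 + 2 + 1 = 26
Q→P→M→R→O→N→K: 9 + 4 + 4 + 3 + 5 + 1 = 26
Q→P→M→L→K: 9 + 4 + 7 + 4 = 24
Q→P→S→N→L→K: 9 + 1 + 7 + 2 + 4 = 23
Shortest: 18.

18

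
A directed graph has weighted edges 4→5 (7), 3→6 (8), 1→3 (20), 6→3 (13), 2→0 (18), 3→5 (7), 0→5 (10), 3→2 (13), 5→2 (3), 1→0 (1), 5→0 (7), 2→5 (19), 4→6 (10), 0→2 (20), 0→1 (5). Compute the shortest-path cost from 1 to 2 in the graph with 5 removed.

21

Routes from 1 to 2 avoiding 5:
1-0-2: 1 + 20 = 21
1-3-2: 20 + 13 = 33
The minimum is 21.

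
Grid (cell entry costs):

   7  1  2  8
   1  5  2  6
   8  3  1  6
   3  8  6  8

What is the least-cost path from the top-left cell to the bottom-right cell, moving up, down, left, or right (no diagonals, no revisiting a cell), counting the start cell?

27

One optimal route is (0,0) -> (0,1) -> (0,2) -> (1,2) -> (2,2) -> (2,3) -> (3,3).
Its cost is 7 + 1 + 2 + 2 + 1 + 6 + 8 = 27.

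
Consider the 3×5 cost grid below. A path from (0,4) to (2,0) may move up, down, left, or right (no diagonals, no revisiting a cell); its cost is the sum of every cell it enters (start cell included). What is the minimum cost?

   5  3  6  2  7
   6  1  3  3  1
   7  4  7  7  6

26

Take [0,4] → [1,4] → [1,3] → [1,2] → [1,1] → [2,1] → [2,0] for a total of 7 + 1 + 3 + 3 + 1 + 4 + 7 = 26.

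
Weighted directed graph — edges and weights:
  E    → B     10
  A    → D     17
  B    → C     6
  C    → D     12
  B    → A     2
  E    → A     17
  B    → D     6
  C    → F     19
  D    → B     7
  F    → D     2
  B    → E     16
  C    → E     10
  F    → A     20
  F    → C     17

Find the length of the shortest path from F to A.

Some routes from F to A:
F→D→B→C→E→A: 2 + 7 + 6 + 10 + 17 = 42
F→A: 20
F→C→D→B→A: 17 + 12 + 7 + 2 = 38
F→D→B→A: 2 + 7 + 2 = 11
F→C→E→B→A: 17 + 10 + 10 + 2 = 39
The minimum is 11.

11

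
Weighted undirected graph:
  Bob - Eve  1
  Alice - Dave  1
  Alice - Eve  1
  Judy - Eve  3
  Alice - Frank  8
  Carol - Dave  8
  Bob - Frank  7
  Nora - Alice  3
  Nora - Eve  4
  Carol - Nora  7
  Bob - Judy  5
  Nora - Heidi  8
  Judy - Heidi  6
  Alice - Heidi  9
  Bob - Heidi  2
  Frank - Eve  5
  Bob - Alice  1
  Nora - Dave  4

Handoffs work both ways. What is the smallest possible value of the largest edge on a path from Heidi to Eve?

2

Checking several routes:
Heidi → Bob → Alice → Dave → Nora → Eve: max(2, 1, 1, 4, 4) = 4
Heidi → Bob → Alice → Eve: max(2, 1, 1) = 2
Heidi → Bob → Alice → Nora → Eve: max(2, 1, 3, 4) = 4
Heidi → Bob → Eve: max(2, 1) = 2
Heidi → Judy → Bob → Alice → Nora → Eve: max(6, 5, 1, 3, 4) = 6
Heidi → Bob → Judy → Eve: max(2, 5, 3) = 5
The minimum achievable maximum is 2.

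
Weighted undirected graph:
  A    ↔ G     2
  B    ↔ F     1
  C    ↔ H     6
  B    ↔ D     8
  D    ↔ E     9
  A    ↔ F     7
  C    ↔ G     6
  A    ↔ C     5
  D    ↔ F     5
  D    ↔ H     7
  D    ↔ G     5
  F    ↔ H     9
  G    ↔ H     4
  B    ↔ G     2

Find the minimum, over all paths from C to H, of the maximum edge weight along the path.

Checking several routes:
C → H: max(6) = 6
C → A → G → H: max(5, 2, 4) = 5
C → G → H: max(6, 4) = 6
C → A → F → B → G → H: max(5, 7, 1, 2, 4) = 7
C → A → F → B → G → D → H: max(5, 7, 1, 2, 5, 7) = 7
C → A → F → D → H: max(5, 7, 5, 7) = 7
Smallest bottleneck: 5.

5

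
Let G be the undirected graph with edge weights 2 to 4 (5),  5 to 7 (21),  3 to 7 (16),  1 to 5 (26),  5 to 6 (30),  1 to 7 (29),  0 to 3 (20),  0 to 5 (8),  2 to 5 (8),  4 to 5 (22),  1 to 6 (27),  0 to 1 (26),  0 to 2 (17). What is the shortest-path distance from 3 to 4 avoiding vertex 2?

Comparing a few candidate routes:
3 - 7 - 5 - 4: 16 + 21 + 22 = 59
3 - 7 - 1 - 5 - 4: 16 + 29 + 26 + 22 = 93
3 - 0 - 5 - 4: 20 + 8 + 22 = 50
Shortest: 50.

50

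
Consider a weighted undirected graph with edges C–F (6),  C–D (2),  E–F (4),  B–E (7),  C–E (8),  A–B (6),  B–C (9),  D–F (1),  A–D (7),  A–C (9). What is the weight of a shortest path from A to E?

A few of the A→E routes:
A→C→E: 9 + 8 = 17
A→C→D→F→E: 9 + 2 + 1 + 4 = 16
A→D→C→E: 7 + 2 + 8 = 17
A→B→E: 6 + 7 = 13
A→D→F→E: 7 + 1 + 4 = 12
The minimum is 12.

12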